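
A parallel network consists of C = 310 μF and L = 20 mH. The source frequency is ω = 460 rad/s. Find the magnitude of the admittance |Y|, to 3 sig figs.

33.9 mS

X_L = ωL = 9.20 Ω
X_C = 1/(ωC) = 7.01 Ω
Parallel: admittances add. Y = 1/(jωL) + jωC
Y = (0 + j0.0339) S
|Y| = 0.0339 S → |Z| = 1/|Y| = 29.5 Ω, ∠Z = −∠Y = -90.0°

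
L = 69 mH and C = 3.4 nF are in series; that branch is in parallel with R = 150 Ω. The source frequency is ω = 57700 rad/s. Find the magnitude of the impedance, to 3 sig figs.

149 Ω

X_L = ωL = 3980 Ω
X_C = 1/(ωC) = 5100 Ω
Branch 1: Z₁ = R = 150 Ω
Branch 2 (series LC): Z₂ = j(X_L − X_C) = −j1120 Ω
Parallel: Z = Z₁Z₂/(Z₁+Z₂), |Z| = 149 Ω, ∠Z = -7.65°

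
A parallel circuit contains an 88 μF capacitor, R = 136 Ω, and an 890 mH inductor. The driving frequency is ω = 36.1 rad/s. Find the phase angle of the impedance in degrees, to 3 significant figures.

X_L = ωL = 32.1 Ω
X_C = 1/(ωC) = 315 Ω
Parallel: admittances add. Y = 1/R + 1/(jωL) + jωC
Y = (0.00735 − j0.0279) S
|Y| = 0.0289 S → |Z| = 1/|Y| = 34.6 Ω, ∠Z = −∠Y = 75.3°

75.3°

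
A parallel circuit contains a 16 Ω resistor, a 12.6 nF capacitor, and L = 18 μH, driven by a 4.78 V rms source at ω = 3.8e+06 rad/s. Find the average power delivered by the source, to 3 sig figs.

1.43 W

X_L = ωL = 68.4 Ω
X_C = 1/(ωC) = 20.9 Ω
Parallel: admittances add. Y = 1/R + 1/(jωL) + jωC
Y = (0.0625 + j0.0333) S
|Y| = 0.0708 S → |Z| = 1/|Y| = 14.1 Ω, ∠Z = −∠Y = -28.0°
I = V/|Z| = 338 mA
P = VI cos φ = 4.78 × 0.338 × cos(-28.0°) = 1.43 W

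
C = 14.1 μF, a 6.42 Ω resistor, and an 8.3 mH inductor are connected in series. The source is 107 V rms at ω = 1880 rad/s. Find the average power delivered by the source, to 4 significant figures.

X_L = ωL = 15.60 Ω
X_C = 1/(ωC) = 37.72 Ω
Net reactance X = X_L − X_C = -22.12 Ω
Z = 6.420 − j22.12 Ω
|Z| = √(6.420² + 22.12²) = 23.03 Ω
∠Z = arctan(-22.12/6.420) = -73.82°
I = V/|Z| = 4.645 A
P = VI cos φ = 107 × 4.645 × cos(-73.82°) = 138.5 W

138.5 W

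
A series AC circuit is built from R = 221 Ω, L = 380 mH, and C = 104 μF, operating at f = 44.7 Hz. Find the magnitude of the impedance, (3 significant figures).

233 Ω

ω = 2πf = 280.9 rad/s
X_L = ωL = 107 Ω
X_C = 1/(ωC) = 34.2 Ω
Net reactance X = X_L − X_C = 72.5 Ω
Z = 221 + j72.5 Ω
|Z| = √(221² + 72.5²) = 233 Ω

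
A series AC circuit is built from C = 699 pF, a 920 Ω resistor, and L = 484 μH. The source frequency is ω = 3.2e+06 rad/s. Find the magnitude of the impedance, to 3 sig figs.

X_L = ωL = 1550 Ω
X_C = 1/(ωC) = 447 Ω
Net reactance X = X_L − X_C = 1100 Ω
Z = 920 + j1100 Ω
|Z| = √(920² + 1100²) = 1440 Ω

1440 Ω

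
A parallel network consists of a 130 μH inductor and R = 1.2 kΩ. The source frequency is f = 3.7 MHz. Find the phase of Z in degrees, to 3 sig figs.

ω = 2πf = 2.325e+07 rad/s
X_L = ωL = 3020 Ω
Parallel: admittances add. Y = 1/R + 1/(jωL)
Y = (0.000833 − j0.000331) S
|Y| = 0.000897 S → |Z| = 1/|Y| = 1120 Ω, ∠Z = −∠Y = 21.7°

21.7°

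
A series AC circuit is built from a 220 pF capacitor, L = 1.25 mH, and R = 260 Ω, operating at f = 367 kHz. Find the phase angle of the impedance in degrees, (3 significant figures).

74.1°

ω = 2πf = 2.306e+06 rad/s
X_L = ωL = 2880 Ω
X_C = 1/(ωC) = 1970 Ω
Net reactance X = X_L − X_C = 911 Ω
Z = 260 + j911 Ω
|Z| = √(260² + 911²) = 948 Ω
∠Z = arctan(911/260) = 74.1°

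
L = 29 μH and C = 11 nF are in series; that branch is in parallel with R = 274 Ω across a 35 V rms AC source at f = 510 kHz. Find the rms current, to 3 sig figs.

ω = 2πf = 3.204e+06 rad/s
X_L = ωL = 92.9 Ω
X_C = 1/(ωC) = 28.4 Ω
Branch 1: Z₁ = R = 274 Ω
Branch 2 (series LC): Z₂ = j(X_L − X_C) = j64.6 Ω
Parallel: Z = Z₁Z₂/(Z₁+Z₂), |Z| = 62.8 Ω, ∠Z = 76.7°
I = V/|Z| = 35/62.8 = 557 mA

557 mA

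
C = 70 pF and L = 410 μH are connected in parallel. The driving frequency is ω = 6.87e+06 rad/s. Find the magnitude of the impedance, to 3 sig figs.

7940 Ω

X_L = ωL = 2820 Ω
X_C = 1/(ωC) = 2080 Ω
Parallel: admittances add. Y = 1/(jωL) + jωC
Y = (0 + j0.000126) S
|Y| = 0.000126 S → |Z| = 1/|Y| = 7940 Ω, ∠Z = −∠Y = -90.0°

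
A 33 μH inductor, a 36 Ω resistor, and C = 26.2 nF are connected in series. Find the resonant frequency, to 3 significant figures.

ω₀ = 1/√(LC) = 1/√(3.3e-05 × 2.62e-08) = 1.075e+06 rad/s
f₀ = ω₀/(2π) = 171 kHz

171 kHz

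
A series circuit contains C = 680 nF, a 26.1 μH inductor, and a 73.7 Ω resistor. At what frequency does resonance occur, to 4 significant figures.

ω₀ = 1/√(LC) = 1/√(2.61e-05 × 6.8e-07) = 237400 rad/s
f₀ = ω₀/(2π) = 37.78 kHz

37.78 kHz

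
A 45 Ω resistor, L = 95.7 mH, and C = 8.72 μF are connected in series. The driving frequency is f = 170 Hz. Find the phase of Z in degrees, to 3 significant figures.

-6.52°

ω = 2πf = 1068 rad/s
X_L = ωL = 102 Ω
X_C = 1/(ωC) = 107 Ω
Net reactance X = X_L − X_C = -5.14 Ω
Z = 45.0 − j5.14 Ω
|Z| = √(45.0² + 5.14²) = 45.3 Ω
∠Z = arctan(-5.14/45.0) = -6.52°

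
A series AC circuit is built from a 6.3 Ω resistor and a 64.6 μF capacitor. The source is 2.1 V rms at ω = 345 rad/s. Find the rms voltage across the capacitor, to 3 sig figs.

2.08 V

X_C = 1/(ωC) = 44.9 Ω
Z = 6.30 − j44.9 Ω
|Z| = √(6.30² + 44.9²) = 45.3 Ω
I = V/|Z| = 46.3 mA
V_C = I·|Z_C| = 0.0463 × 44.9 = 2.08 V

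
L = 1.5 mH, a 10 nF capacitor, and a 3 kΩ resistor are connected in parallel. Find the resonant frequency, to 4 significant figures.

ω₀ = 1/√(LC) = 1/√(0.0015 × 1e-08) = 258200 rad/s
f₀ = ω₀/(2π) = 41.09 kHz

41.09 kHz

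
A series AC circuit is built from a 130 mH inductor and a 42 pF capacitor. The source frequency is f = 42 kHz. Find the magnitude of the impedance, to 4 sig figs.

ω = 2πf = 263900 rad/s
X_L = ωL = 34310 Ω
X_C = 1/(ωC) = 90220 Ω
Net reactance X = X_L − X_C = -55920 Ω
Z = − j55920 Ω
|Z| = √(0² + 55920²) = 55920 Ω

55920 Ω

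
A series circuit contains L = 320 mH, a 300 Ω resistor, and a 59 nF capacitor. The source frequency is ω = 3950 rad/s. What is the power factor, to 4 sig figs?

X_L = ωL = 1264 Ω
X_C = 1/(ωC) = 4291 Ω
Net reactance X = X_L − X_C = -3027 Ω
Z = 300.0 − j3027 Ω
|Z| = √(300.0² + 3027²) = 3042 Ω
∠Z = arctan(-3027/300.0) = -84.34°
cos φ = cos(-84.34°) = 0.09863

0.09863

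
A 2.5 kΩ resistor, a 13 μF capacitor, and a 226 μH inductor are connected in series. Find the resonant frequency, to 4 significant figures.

2.936 kHz

ω₀ = 1/√(LC) = 1/√(0.000226 × 1.3e-05) = 18450 rad/s
f₀ = ω₀/(2π) = 2.936 kHz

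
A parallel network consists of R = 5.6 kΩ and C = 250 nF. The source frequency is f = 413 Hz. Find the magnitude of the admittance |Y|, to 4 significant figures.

ω = 2πf = 2595 rad/s
X_C = 1/(ωC) = 1541 Ω
Parallel: admittances add. Y = 1/R + jωC
Y = (0.0001786 + j0.0006487) S
|Y| = 0.0006729 S → |Z| = 1/|Y| = 1486 Ω, ∠Z = −∠Y = -74.61°

672.9 μS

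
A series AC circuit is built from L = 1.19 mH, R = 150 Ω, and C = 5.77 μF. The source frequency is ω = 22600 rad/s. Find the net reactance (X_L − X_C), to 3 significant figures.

X_L = ωL = 26.9 Ω
X_C = 1/(ωC) = 7.67 Ω
X = 26.9 − 7.67 = 19.2 Ω

19.2 Ω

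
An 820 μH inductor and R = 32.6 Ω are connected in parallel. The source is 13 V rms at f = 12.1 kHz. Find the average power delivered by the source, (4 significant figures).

ω = 2πf = 76030 rad/s
X_L = ωL = 62.34 Ω
Parallel: admittances add. Y = 1/R + 1/(jωL)
Y = (0.03067 − j0.01604) S
|Y| = 0.03462 S → |Z| = 1/|Y| = 28.89 Ω, ∠Z = −∠Y = 27.61°
I = V/|Z| = 450.0 mA
P = VI cos φ = 13 × 0.4500 × cos(27.61°) = 5.184 W

5.184 W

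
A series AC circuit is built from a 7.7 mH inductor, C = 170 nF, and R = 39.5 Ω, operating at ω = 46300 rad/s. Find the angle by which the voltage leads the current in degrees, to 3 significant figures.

X_L = ωL = 357 Ω
X_C = 1/(ωC) = 127 Ω
Net reactance X = X_L − X_C = 229 Ω
Z = 39.5 + j229 Ω
|Z| = √(39.5² + 229²) = 233 Ω
∠Z = arctan(229/39.5) = 80.2°

80.2°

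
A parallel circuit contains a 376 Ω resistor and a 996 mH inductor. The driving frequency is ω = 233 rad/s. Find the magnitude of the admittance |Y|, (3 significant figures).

X_L = ωL = 232 Ω
Parallel: admittances add. Y = 1/R + 1/(jωL)
Y = (0.00266 − j0.00431) S
|Y| = 0.00506 S → |Z| = 1/|Y| = 197 Ω, ∠Z = −∠Y = 58.3°

5.06 mS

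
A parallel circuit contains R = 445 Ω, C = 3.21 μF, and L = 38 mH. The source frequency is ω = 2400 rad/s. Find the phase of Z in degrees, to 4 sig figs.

55.43°

X_L = ωL = 91.20 Ω
X_C = 1/(ωC) = 129.8 Ω
Parallel: admittances add. Y = 1/R + 1/(jωL) + jωC
Y = (0.002247 − j0.003261) S
|Y| = 0.003960 S → |Z| = 1/|Y| = 252.5 Ω, ∠Z = −∠Y = 55.43°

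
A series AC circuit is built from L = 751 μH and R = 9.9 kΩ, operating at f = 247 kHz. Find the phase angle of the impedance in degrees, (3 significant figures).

ω = 2πf = 1.552e+06 rad/s
X_L = ωL = 1170 Ω
Z = 9900 + j1170 Ω
|Z| = √(9900² + 1170²) = 9970 Ω
∠Z = arctan(1170/9900) = 6.71°

6.71°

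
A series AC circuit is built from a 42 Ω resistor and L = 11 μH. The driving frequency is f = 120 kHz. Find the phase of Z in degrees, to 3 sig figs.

ω = 2πf = 754000 rad/s
X_L = ωL = 8.29 Ω
Z = 42.0 + j8.29 Ω
|Z| = √(42.0² + 8.29²) = 42.8 Ω
∠Z = arctan(8.29/42.0) = 11.2°

11.2°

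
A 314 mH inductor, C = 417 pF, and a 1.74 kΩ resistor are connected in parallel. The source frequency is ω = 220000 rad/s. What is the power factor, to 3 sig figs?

0.991

X_L = ωL = 69100 Ω
X_C = 1/(ωC) = 10900 Ω
Parallel: admittances add. Y = 1/R + 1/(jωL) + jωC
Y = (0.000575 + j7.73e-05) S
|Y| = 0.000580 S → |Z| = 1/|Y| = 1720 Ω, ∠Z = −∠Y = -7.66°
cos φ = cos(-7.66°) = 0.991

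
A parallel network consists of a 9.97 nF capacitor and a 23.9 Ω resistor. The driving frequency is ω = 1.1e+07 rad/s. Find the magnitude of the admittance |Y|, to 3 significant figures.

117 mS

X_C = 1/(ωC) = 9.12 Ω
Parallel: admittances add. Y = 1/R + jωC
Y = (0.0418 + j0.110) S
|Y| = 0.117 S → |Z| = 1/|Y| = 8.52 Ω, ∠Z = −∠Y = -69.1°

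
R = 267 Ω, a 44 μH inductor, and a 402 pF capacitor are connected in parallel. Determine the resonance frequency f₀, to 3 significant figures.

1.20 MHz

ω₀ = 1/√(LC) = 1/√(4.4e-05 × 4.02e-10) = 7.519e+06 rad/s
f₀ = ω₀/(2π) = 1.20 MHz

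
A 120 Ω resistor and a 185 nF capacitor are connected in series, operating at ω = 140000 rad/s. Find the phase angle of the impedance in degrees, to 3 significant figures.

-17.8°

X_C = 1/(ωC) = 38.6 Ω
Z = 120 − j38.6 Ω
|Z| = √(120² + 38.6²) = 126 Ω
∠Z = arctan(-38.6/120) = -17.8°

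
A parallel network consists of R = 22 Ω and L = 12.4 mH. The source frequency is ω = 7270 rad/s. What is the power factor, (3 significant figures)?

0.971

X_L = ωL = 90.1 Ω
Parallel: admittances add. Y = 1/R + 1/(jωL)
Y = (0.0455 − j0.0111) S
|Y| = 0.0468 S → |Z| = 1/|Y| = 21.4 Ω, ∠Z = −∠Y = 13.7°
cos φ = cos(13.7°) = 0.971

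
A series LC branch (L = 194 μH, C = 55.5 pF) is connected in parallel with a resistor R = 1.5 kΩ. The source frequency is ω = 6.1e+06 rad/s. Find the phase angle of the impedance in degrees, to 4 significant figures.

-40.27°

X_L = ωL = 1183 Ω
X_C = 1/(ωC) = 2954 Ω
Branch 1: Z₁ = R = 1500 Ω
Branch 2 (series LC): Z₂ = j(X_L − X_C) = −j1770 Ω
Parallel: Z = Z₁Z₂/(Z₁+Z₂), |Z| = 1144 Ω, ∠Z = -40.27°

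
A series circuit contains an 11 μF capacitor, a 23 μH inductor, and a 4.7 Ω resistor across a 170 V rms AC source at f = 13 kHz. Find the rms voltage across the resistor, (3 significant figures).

168 V

ω = 2πf = 81680 rad/s
X_L = ωL = 1.88 Ω
X_C = 1/(ωC) = 1.11 Ω
Net reactance X = X_L − X_C = 0.766 Ω
Z = 4.70 + j0.766 Ω
|Z| = √(4.70² + 0.766²) = 4.76 Ω
I = V/|Z| = 35.7 A
V_R = I·|Z_R| = 35.7 × 4.70 = 168 V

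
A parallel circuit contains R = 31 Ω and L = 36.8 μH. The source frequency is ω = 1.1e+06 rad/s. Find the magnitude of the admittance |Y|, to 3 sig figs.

40.6 mS

X_L = ωL = 40.5 Ω
Parallel: admittances add. Y = 1/R + 1/(jωL)
Y = (0.0323 − j0.0247) S
|Y| = 0.0406 S → |Z| = 1/|Y| = 24.6 Ω, ∠Z = −∠Y = 37.4°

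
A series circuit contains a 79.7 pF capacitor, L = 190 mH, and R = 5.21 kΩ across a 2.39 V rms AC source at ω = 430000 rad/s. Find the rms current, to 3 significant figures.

45.3 μA

X_L = ωL = 81700 Ω
X_C = 1/(ωC) = 29200 Ω
Net reactance X = X_L − X_C = 52500 Ω
Z = 5210 + j52500 Ω
|Z| = √(5210² + 52500²) = 52800 Ω
I = V/|Z| = 2.39/52800 = 45.3 μA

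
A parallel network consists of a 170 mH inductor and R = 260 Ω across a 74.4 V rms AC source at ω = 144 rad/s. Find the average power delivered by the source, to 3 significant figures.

21.3 W

X_L = ωL = 24.5 Ω
Parallel: admittances add. Y = 1/R + 1/(jωL)
Y = (0.00385 − j0.0408) S
|Y| = 0.0410 S → |Z| = 1/|Y| = 24.4 Ω, ∠Z = −∠Y = 84.6°
I = V/|Z| = 3.05 A
P = VI cos φ = 74.4 × 3.05 × cos(84.6°) = 21.3 W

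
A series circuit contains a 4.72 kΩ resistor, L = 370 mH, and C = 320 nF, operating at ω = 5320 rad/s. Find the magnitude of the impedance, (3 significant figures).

4920 Ω

X_L = ωL = 1970 Ω
X_C = 1/(ωC) = 587 Ω
Net reactance X = X_L − X_C = 1380 Ω
Z = 4720 + j1380 Ω
|Z| = √(4720² + 1380²) = 4920 Ω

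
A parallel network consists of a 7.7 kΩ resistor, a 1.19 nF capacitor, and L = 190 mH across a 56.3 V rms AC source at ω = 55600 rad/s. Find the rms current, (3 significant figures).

X_L = ωL = 10600 Ω
X_C = 1/(ωC) = 15100 Ω
Parallel: admittances add. Y = 1/R + 1/(jωL) + jωC
Y = (0.000130 − j2.85e-05) S
|Y| = 0.000133 S → |Z| = 1/|Y| = 7520 Ω, ∠Z = −∠Y = 12.4°
I = V/|Z| = 56.3/7520 = 7.49 mA

7.49 mA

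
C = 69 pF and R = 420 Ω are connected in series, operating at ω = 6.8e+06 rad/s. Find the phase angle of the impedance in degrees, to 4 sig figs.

X_C = 1/(ωC) = 2131 Ω
Z = 420.0 − j2131 Ω
|Z| = √(420.0² + 2131²) = 2172 Ω
∠Z = arctan(-2131/420.0) = -78.85°

-78.85°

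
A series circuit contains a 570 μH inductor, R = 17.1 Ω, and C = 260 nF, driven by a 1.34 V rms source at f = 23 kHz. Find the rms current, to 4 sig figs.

22.98 mA

ω = 2πf = 144500 rad/s
X_L = ωL = 82.37 Ω
X_C = 1/(ωC) = 26.61 Ω
Net reactance X = X_L − X_C = 55.76 Ω
Z = 17.10 + j55.76 Ω
|Z| = √(17.10² + 55.76²) = 58.32 Ω
I = V/|Z| = 1.34/58.32 = 22.98 mA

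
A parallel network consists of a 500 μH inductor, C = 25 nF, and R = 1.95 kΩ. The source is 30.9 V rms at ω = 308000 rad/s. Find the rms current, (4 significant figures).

X_L = ωL = 154.0 Ω
X_C = 1/(ωC) = 129.9 Ω
Parallel: admittances add. Y = 1/R + 1/(jωL) + jωC
Y = (0.0005128 + j0.001206) S
|Y| = 0.001311 S → |Z| = 1/|Y| = 762.8 Ω, ∠Z = −∠Y = -66.97°
I = V/|Z| = 30.9/762.8 = 40.51 mA

40.51 mA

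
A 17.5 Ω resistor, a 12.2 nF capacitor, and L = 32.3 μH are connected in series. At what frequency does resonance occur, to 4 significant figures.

253.5 kHz

ω₀ = 1/√(LC) = 1/√(3.23e-05 × 1.22e-08) = 1.593e+06 rad/s
f₀ = ω₀/(2π) = 253.5 kHz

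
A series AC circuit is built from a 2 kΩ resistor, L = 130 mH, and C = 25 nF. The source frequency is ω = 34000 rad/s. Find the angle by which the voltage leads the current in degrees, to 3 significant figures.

58.3°

X_L = ωL = 4420 Ω
X_C = 1/(ωC) = 1180 Ω
Net reactance X = X_L − X_C = 3240 Ω
Z = 2000 + j3240 Ω
|Z| = √(2000² + 3240²) = 3810 Ω
∠Z = arctan(3240/2000) = 58.3°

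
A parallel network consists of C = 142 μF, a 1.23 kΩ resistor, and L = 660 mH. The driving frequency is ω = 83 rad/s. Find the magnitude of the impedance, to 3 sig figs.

X_L = ωL = 54.8 Ω
X_C = 1/(ωC) = 84.8 Ω
Parallel: admittances add. Y = 1/R + 1/(jωL) + jωC
Y = (0.000813 − j0.00647) S
|Y| = 0.00652 S → |Z| = 1/|Y| = 153 Ω, ∠Z = −∠Y = 82.8°

153 Ω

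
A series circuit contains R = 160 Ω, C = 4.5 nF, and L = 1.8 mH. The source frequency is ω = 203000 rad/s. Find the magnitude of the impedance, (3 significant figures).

X_L = ωL = 365 Ω
X_C = 1/(ωC) = 1090 Ω
Net reactance X = X_L − X_C = -729 Ω
Z = 160 − j729 Ω
|Z| = √(160² + 729²) = 747 Ω

747 Ω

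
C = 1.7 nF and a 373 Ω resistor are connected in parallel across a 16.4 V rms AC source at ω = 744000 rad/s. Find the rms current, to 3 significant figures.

48.6 mA

X_C = 1/(ωC) = 791 Ω
Parallel: admittances add. Y = 1/R + jωC
Y = (0.00268 + j0.00126) S
|Y| = 0.00296 S → |Z| = 1/|Y| = 337 Ω, ∠Z = −∠Y = -25.3°
I = V/|Z| = 16.4/337 = 48.6 mA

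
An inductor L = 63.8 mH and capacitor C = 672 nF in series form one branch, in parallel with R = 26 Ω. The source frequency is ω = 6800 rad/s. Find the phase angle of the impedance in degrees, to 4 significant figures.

X_L = ωL = 433.8 Ω
X_C = 1/(ωC) = 218.8 Ω
Branch 1: Z₁ = R = 26.00 Ω
Branch 2 (series LC): Z₂ = j(X_L − X_C) = j215.0 Ω
Parallel: Z = Z₁Z₂/(Z₁+Z₂), |Z| = 25.81 Ω, ∠Z = 6.895°

6.895°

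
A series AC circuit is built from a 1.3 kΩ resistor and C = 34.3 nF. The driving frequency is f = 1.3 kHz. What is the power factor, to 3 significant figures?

0.342

ω = 2πf = 8168 rad/s
X_C = 1/(ωC) = 3570 Ω
Z = 1300 − j3570 Ω
|Z| = √(1300² + 3570²) = 3800 Ω
∠Z = arctan(-3570/1300) = -70.0°
cos φ = cos(-70.0°) = 0.342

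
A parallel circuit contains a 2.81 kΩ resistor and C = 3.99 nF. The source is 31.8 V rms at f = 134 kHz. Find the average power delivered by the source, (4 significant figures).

359.9 mW

ω = 2πf = 841900 rad/s
X_C = 1/(ωC) = 297.7 Ω
Parallel: admittances add. Y = 1/R + jωC
Y = (0.0003559 + j0.003359) S
|Y| = 0.003378 S → |Z| = 1/|Y| = 296.0 Ω, ∠Z = −∠Y = -83.95°
I = V/|Z| = 107.4 mA
P = VI cos φ = 31.8 × 0.1074 × cos(-83.95°) = 359.9 mW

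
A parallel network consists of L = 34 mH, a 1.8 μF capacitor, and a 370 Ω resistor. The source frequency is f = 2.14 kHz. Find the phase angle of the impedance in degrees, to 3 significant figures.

-83.0°

ω = 2πf = 13450 rad/s
X_L = ωL = 457 Ω
X_C = 1/(ωC) = 41.3 Ω
Parallel: admittances add. Y = 1/R + 1/(jωL) + jωC
Y = (0.00270 + j0.0220) S
|Y| = 0.0222 S → |Z| = 1/|Y| = 45.1 Ω, ∠Z = −∠Y = -83.0°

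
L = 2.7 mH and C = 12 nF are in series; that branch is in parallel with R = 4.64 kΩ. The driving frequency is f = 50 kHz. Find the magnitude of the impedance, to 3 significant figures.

ω = 2πf = 314200 rad/s
X_L = ωL = 848 Ω
X_C = 1/(ωC) = 265 Ω
Branch 1: Z₁ = R = 4640 Ω
Branch 2 (series LC): Z₂ = j(X_L − X_C) = j583 Ω
Parallel: Z = Z₁Z₂/(Z₁+Z₂), |Z| = 578 Ω, ∠Z = 82.8°

578 Ω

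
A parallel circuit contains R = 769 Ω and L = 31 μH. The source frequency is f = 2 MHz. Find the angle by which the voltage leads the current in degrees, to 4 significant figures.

63.13°

ω = 2πf = 1.257e+07 rad/s
X_L = ωL = 389.6 Ω
Parallel: admittances add. Y = 1/R + 1/(jωL)
Y = (0.001300 − j0.002567) S
|Y| = 0.002878 S → |Z| = 1/|Y| = 347.5 Ω, ∠Z = −∠Y = 63.13°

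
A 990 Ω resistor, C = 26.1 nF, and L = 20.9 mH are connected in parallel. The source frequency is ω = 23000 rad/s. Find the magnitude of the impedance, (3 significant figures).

558 Ω

X_L = ωL = 481 Ω
X_C = 1/(ωC) = 1670 Ω
Parallel: admittances add. Y = 1/R + 1/(jωL) + jωC
Y = (0.00101 − j0.00148) S
|Y| = 0.00179 S → |Z| = 1/|Y| = 558 Ω, ∠Z = −∠Y = 55.7°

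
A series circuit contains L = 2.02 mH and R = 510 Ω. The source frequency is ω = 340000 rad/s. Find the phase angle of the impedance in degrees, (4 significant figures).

X_L = ωL = 686.8 Ω
Z = 510.0 + j686.8 Ω
|Z| = √(510.0² + 686.8²) = 855.4 Ω
∠Z = arctan(686.8/510.0) = 53.40°

53.40°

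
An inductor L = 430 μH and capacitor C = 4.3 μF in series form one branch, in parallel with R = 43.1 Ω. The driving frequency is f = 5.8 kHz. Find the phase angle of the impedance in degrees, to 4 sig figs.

ω = 2πf = 36440 rad/s
X_L = ωL = 15.67 Ω
X_C = 1/(ωC) = 6.382 Ω
Branch 1: Z₁ = R = 43.10 Ω
Branch 2 (series LC): Z₂ = j(X_L − X_C) = j9.289 Ω
Parallel: Z = Z₁Z₂/(Z₁+Z₂), |Z| = 9.080 Ω, ∠Z = 77.84°

77.84°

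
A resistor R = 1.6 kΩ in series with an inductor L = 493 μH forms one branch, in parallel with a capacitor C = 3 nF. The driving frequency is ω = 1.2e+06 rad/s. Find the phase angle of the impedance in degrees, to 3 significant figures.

-80.8°

X_L = ωL = 592 Ω
X_C = 1/(ωC) = 278 Ω
Branch 1 (R+jX_L): Z₁ = 1600 + j592 Ω, |Z₁| = 1710 Ω
Branch 2 (−jX_C): Z₂ = −j278 Ω
Parallel: Z = Z₁Z₂/(Z₁+Z₂), |Z| = 291 Ω, ∠Z = -80.8°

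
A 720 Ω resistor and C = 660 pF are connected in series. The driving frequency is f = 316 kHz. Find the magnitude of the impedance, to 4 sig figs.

1049 Ω

ω = 2πf = 1.985e+06 rad/s
X_C = 1/(ωC) = 763.1 Ω
Z = 720.0 − j763.1 Ω
|Z| = √(720.0² + 763.1²) = 1049 Ω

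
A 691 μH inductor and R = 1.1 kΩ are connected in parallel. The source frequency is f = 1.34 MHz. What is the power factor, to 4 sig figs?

ω = 2πf = 8.419e+06 rad/s
X_L = ωL = 5818 Ω
Parallel: admittances add. Y = 1/R + 1/(jωL)
Y = (0.0009091 − j0.0001719) S
|Y| = 0.0009252 S → |Z| = 1/|Y| = 1081 Ω, ∠Z = −∠Y = 10.71°
cos φ = cos(10.71°) = 0.9826

0.9826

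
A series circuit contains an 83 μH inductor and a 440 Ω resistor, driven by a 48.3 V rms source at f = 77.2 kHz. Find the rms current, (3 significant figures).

ω = 2πf = 485100 rad/s
X_L = ωL = 40.3 Ω
Z = 440 + j40.3 Ω
|Z| = √(440² + 40.3²) = 442 Ω
I = V/|Z| = 48.3/442 = 109 mA

109 mA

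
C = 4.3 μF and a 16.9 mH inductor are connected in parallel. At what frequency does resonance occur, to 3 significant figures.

ω₀ = 1/√(LC) = 1/√(0.0169 × 4.3e-06) = 3710 rad/s
f₀ = ω₀/(2π) = 590 Hz

590 Hz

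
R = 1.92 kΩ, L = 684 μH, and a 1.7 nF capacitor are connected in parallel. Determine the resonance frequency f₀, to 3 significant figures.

148 kHz

ω₀ = 1/√(LC) = 1/√(0.000684 × 1.7e-09) = 927400 rad/s
f₀ = ω₀/(2π) = 148 kHz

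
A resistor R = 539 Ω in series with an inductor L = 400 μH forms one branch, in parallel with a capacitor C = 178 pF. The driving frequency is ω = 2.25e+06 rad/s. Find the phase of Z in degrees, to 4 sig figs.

X_L = ωL = 900.0 Ω
X_C = 1/(ωC) = 2497 Ω
Branch 1 (R+jX_L): Z₁ = 539.0 + j900.0 Ω, |Z₁| = 1049 Ω
Branch 2 (−jX_C): Z₂ = −j2497 Ω
Parallel: Z = Z₁Z₂/(Z₁+Z₂), |Z| = 1554 Ω, ∠Z = 40.43°

40.43°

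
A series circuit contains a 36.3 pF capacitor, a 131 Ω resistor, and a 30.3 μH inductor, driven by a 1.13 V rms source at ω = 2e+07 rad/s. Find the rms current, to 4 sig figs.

X_L = ωL = 606.0 Ω
X_C = 1/(ωC) = 1377 Ω
Net reactance X = X_L − X_C = -771.4 Ω
Z = 131.0 − j771.4 Ω
|Z| = √(131.0² + 771.4²) = 782.5 Ω
I = V/|Z| = 1.13/782.5 = 1.444 mA

1.444 mA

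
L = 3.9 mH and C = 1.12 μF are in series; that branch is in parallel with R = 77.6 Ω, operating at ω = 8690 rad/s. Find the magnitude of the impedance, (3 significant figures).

X_L = ωL = 33.9 Ω
X_C = 1/(ωC) = 103 Ω
Branch 1: Z₁ = R = 77.6 Ω
Branch 2 (series LC): Z₂ = j(X_L − X_C) = −j68.9 Ω
Parallel: Z = Z₁Z₂/(Z₁+Z₂), |Z| = 51.5 Ω, ∠Z = -48.4°

51.5 Ω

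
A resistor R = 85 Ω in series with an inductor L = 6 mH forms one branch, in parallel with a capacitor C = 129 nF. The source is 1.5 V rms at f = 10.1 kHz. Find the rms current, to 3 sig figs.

ω = 2πf = 63460 rad/s
X_L = ωL = 381 Ω
X_C = 1/(ωC) = 122 Ω
Branch 1 (R+jX_L): Z₁ = 85.0 + j381 Ω, |Z₁| = 390 Ω
Branch 2 (−jX_C): Z₂ = −j122 Ω
Parallel: Z = Z₁Z₂/(Z₁+Z₂), |Z| = 175 Ω, ∠Z = -84.4°
I = V/|Z| = 1.5/175 = 8.57 mA

8.57 mA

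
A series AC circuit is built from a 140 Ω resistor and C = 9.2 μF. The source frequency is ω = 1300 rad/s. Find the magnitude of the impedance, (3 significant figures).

163 Ω

X_C = 1/(ωC) = 83.6 Ω
Z = 140 − j83.6 Ω
|Z| = √(140² + 83.6²) = 163 Ω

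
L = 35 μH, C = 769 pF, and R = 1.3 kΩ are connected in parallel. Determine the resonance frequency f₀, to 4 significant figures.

ω₀ = 1/√(LC) = 1/√(3.5e-05 × 7.69e-10) = 6.095e+06 rad/s
f₀ = ω₀/(2π) = 970.1 kHz

970.1 kHz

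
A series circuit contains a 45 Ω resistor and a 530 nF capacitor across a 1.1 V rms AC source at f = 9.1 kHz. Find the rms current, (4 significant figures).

ω = 2πf = 57180 rad/s
X_C = 1/(ωC) = 33.00 Ω
Z = 45.00 − j33.00 Ω
|Z| = √(45.00² + 33.00²) = 55.80 Ω
I = V/|Z| = 1.1/55.80 = 19.71 mA

19.71 mA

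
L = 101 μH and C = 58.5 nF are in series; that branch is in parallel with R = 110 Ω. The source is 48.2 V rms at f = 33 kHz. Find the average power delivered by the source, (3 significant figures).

ω = 2πf = 207300 rad/s
X_L = ωL = 20.9 Ω
X_C = 1/(ωC) = 82.4 Ω
Branch 1: Z₁ = R = 110 Ω
Branch 2 (series LC): Z₂ = j(X_L − X_C) = −j61.5 Ω
Parallel: Z = Z₁Z₂/(Z₁+Z₂), |Z| = 53.7 Ω, ∠Z = -60.8°
I = V/|Z| = 898 mA
P = VI cos φ = 48.2 × 0.898 × cos(-60.8°) = 21.1 W

21.1 W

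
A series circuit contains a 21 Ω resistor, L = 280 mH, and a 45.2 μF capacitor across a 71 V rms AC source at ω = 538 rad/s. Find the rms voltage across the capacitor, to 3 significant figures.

X_L = ωL = 151 Ω
X_C = 1/(ωC) = 41.1 Ω
Net reactance X = X_L − X_C = 110 Ω
Z = 21.0 + j110 Ω
|Z| = √(21.0² + 110²) = 112 Ω
I = V/|Z| = 637 mA
V_C = I·|Z_C| = 0.637 × 41.1 = 26.2 V

26.2 V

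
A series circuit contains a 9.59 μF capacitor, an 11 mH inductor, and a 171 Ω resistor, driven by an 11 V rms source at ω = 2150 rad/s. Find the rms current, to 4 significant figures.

63.66 mA

X_L = ωL = 23.65 Ω
X_C = 1/(ωC) = 48.50 Ω
Net reactance X = X_L − X_C = -24.85 Ω
Z = 171.0 − j24.85 Ω
|Z| = √(171.0² + 24.85²) = 172.8 Ω
I = V/|Z| = 11/172.8 = 63.66 mA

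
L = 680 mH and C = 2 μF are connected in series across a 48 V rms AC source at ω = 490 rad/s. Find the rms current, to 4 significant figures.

X_L = ωL = 333.2 Ω
X_C = 1/(ωC) = 1020 Ω
Net reactance X = X_L − X_C = -687.2 Ω
Z = − j687.2 Ω
|Z| = √(0² + 687.2²) = 687.2 Ω
I = V/|Z| = 48/687.2 = 69.85 mA

69.85 mA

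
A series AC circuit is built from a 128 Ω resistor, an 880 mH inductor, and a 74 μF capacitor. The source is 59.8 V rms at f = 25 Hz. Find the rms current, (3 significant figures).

433 mA

ω = 2πf = 157.1 rad/s
X_L = ωL = 138 Ω
X_C = 1/(ωC) = 86.0 Ω
Net reactance X = X_L − X_C = 52.2 Ω
Z = 128 + j52.2 Ω
|Z| = √(128² + 52.2²) = 138 Ω
I = V/|Z| = 59.8/138 = 433 mA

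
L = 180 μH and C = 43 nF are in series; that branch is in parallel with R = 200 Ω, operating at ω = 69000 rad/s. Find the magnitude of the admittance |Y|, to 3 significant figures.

X_L = ωL = 12.4 Ω
X_C = 1/(ωC) = 337 Ω
Branch 1: Z₁ = R = 200 Ω
Branch 2 (series LC): Z₂ = j(X_L − X_C) = −j325 Ω
Parallel: Z = Z₁Z₂/(Z₁+Z₂), |Z| = 170 Ω, ∠Z = -31.6°
|Y| = 1/|Z| = 5.87 mS

5.87 mS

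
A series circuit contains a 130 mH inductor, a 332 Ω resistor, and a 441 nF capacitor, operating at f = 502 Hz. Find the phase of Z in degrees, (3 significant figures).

-42.9°

ω = 2πf = 3154 rad/s
X_L = ωL = 410 Ω
X_C = 1/(ωC) = 719 Ω
Net reactance X = X_L − X_C = -309 Ω
Z = 332 − j309 Ω
|Z| = √(332² + 309²) = 453 Ω
∠Z = arctan(-309/332) = -42.9°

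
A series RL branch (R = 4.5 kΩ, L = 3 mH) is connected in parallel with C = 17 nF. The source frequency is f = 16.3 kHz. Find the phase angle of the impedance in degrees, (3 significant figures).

ω = 2πf = 102400 rad/s
X_L = ωL = 307 Ω
X_C = 1/(ωC) = 574 Ω
Branch 1 (R+jX_L): Z₁ = 4500 + j307 Ω, |Z₁| = 4510 Ω
Branch 2 (−jX_C): Z₂ = −j574 Ω
Parallel: Z = Z₁Z₂/(Z₁+Z₂), |Z| = 575 Ω, ∠Z = -82.7°

-82.7°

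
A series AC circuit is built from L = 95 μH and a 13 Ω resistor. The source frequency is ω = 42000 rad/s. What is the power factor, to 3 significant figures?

X_L = ωL = 3.99 Ω
Z = 13.0 + j3.99 Ω
|Z| = √(13.0² + 3.99²) = 13.6 Ω
∠Z = arctan(3.99/13.0) = 17.1°
cos φ = cos(17.1°) = 0.956

0.956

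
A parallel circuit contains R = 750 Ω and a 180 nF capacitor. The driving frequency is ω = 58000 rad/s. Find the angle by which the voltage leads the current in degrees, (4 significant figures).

X_C = 1/(ωC) = 95.79 Ω
Parallel: admittances add. Y = 1/R + jωC
Y = (0.001333 + j0.01044) S
|Y| = 0.01052 S → |Z| = 1/|Y| = 95.01 Ω, ∠Z = −∠Y = -82.72°

-82.72°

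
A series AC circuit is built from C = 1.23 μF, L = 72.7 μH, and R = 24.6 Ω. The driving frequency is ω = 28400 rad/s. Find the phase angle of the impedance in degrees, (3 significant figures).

X_L = ωL = 2.06 Ω
X_C = 1/(ωC) = 28.6 Ω
Net reactance X = X_L − X_C = -26.6 Ω
Z = 24.6 − j26.6 Ω
|Z| = √(24.6² + 26.6²) = 36.2 Ω
∠Z = arctan(-26.6/24.6) = -47.2°

-47.2°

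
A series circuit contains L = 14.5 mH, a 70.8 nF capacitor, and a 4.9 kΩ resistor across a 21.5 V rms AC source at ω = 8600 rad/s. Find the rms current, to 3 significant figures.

X_L = ωL = 125 Ω
X_C = 1/(ωC) = 1640 Ω
Net reactance X = X_L − X_C = -1520 Ω
Z = 4900 − j1520 Ω
|Z| = √(4900² + 1520²) = 5130 Ω
I = V/|Z| = 21.5/5130 = 4.19 mA

4.19 mA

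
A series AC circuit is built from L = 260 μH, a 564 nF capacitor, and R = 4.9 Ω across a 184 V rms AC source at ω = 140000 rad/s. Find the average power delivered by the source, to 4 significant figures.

282.4 W

X_L = ωL = 36.40 Ω
X_C = 1/(ωC) = 12.66 Ω
Net reactance X = X_L − X_C = 23.74 Ω
Z = 4.900 + j23.74 Ω
|Z| = √(4.900² + 23.74²) = 24.24 Ω
∠Z = arctan(23.74/4.900) = 78.34°
I = V/|Z| = 7.592 A
P = VI cos φ = 184 × 7.592 × cos(78.34°) = 282.4 W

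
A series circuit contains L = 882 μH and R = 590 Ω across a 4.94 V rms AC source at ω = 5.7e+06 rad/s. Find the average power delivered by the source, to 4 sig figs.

X_L = ωL = 5027 Ω
Z = 590.0 + j5027 Ω
|Z| = √(590.0² + 5027²) = 5062 Ω
∠Z = arctan(5027/590.0) = 83.31°
I = V/|Z| = 975.9 μA
P = VI cos φ = 4.94 × 0.0009759 × cos(83.31°) = 561.9 μW

561.9 μW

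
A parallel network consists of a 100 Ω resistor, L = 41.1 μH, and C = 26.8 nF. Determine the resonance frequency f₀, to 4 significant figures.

ω₀ = 1/√(LC) = 1/√(4.11e-05 × 2.68e-08) = 952800 rad/s
f₀ = ω₀/(2π) = 151.6 kHz

151.6 kHz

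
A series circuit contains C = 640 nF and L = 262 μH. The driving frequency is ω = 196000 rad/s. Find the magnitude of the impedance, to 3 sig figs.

43.4 Ω

X_L = ωL = 51.4 Ω
X_C = 1/(ωC) = 7.97 Ω
Net reactance X = X_L − X_C = 43.4 Ω
Z = j43.4 Ω
|Z| = √(0² + 43.4²) = 43.4 Ω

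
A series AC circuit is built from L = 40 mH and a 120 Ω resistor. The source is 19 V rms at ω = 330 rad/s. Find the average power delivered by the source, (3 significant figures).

X_L = ωL = 13.2 Ω
Z = 120 + j13.2 Ω
|Z| = √(120² + 13.2²) = 121 Ω
∠Z = arctan(13.2/120) = 6.28°
I = V/|Z| = 157 mA
P = VI cos φ = 19 × 0.157 × cos(6.28°) = 2.97 W

2.97 W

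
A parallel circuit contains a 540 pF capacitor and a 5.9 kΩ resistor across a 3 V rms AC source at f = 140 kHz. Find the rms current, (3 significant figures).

1.51 mA

ω = 2πf = 879600 rad/s
X_C = 1/(ωC) = 2110 Ω
Parallel: admittances add. Y = 1/R + jωC
Y = (0.000169 + j0.000475) S
|Y| = 0.000504 S → |Z| = 1/|Y| = 1980 Ω, ∠Z = −∠Y = -70.4°
I = V/|Z| = 3/1980 = 1.51 mA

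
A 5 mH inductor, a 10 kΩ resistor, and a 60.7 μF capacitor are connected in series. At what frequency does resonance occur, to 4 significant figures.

ω₀ = 1/√(LC) = 1/√(0.005 × 6.07e-05) = 1815 rad/s
f₀ = ω₀/(2π) = 288.9 Hz

288.9 Hz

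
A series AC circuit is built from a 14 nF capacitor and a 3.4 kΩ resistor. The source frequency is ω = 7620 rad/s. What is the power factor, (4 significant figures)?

0.3410

X_C = 1/(ωC) = 9374 Ω
Z = 3400 − j9374 Ω
|Z| = √(3400² + 9374²) = 9971 Ω
∠Z = arctan(-9374/3400) = -70.06°
cos φ = cos(-70.06°) = 0.3410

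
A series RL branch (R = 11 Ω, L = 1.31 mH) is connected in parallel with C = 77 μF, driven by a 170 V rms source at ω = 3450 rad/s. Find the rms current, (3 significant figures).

41.9 A

X_L = ωL = 4.52 Ω
X_C = 1/(ωC) = 3.76 Ω
Branch 1 (R+jX_L): Z₁ = 11.0 + j4.52 Ω, |Z₁| = 11.9 Ω
Branch 2 (−jX_C): Z₂ = −j3.76 Ω
Parallel: Z = Z₁Z₂/(Z₁+Z₂), |Z| = 4.06 Ω, ∠Z = -71.6°
I = V/|Z| = 170/4.06 = 41.9 A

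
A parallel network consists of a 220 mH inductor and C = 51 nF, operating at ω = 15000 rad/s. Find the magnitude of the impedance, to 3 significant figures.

X_L = ωL = 3300 Ω
X_C = 1/(ωC) = 1310 Ω
Parallel: admittances add. Y = 1/(jωL) + jωC
Y = (0 + j0.000462) S
|Y| = 0.000462 S → |Z| = 1/|Y| = 2160 Ω, ∠Z = −∠Y = -90.0°

2160 Ω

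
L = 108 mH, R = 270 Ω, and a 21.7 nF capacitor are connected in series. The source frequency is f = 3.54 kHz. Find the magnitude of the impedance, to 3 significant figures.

ω = 2πf = 22240 rad/s
X_L = ωL = 2400 Ω
X_C = 1/(ωC) = 2070 Ω
Net reactance X = X_L − X_C = 330 Ω
Z = 270 + j330 Ω
|Z| = √(270² + 330²) = 427 Ω

427 Ω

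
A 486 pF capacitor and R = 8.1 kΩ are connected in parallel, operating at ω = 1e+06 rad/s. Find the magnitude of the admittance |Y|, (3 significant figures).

501 μS

X_C = 1/(ωC) = 2060 Ω
Parallel: admittances add. Y = 1/R + jωC
Y = (0.000123 + j0.000486) S
|Y| = 0.000501 S → |Z| = 1/|Y| = 1990 Ω, ∠Z = −∠Y = -75.7°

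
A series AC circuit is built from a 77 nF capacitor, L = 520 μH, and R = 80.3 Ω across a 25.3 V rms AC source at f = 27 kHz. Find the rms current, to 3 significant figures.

ω = 2πf = 169600 rad/s
X_L = ωL = 88.2 Ω
X_C = 1/(ωC) = 76.6 Ω
Net reactance X = X_L − X_C = 11.7 Ω
Z = 80.3 + j11.7 Ω
|Z| = √(80.3² + 11.7²) = 81.1 Ω
I = V/|Z| = 25.3/81.1 = 312 mA

312 mA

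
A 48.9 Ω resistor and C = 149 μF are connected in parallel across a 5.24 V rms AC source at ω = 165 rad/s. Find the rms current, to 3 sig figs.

X_C = 1/(ωC) = 40.7 Ω
Parallel: admittances add. Y = 1/R + jωC
Y = (0.0204 + j0.0246) S
|Y| = 0.0320 S → |Z| = 1/|Y| = 31.3 Ω, ∠Z = −∠Y = -50.2°
I = V/|Z| = 5.24/31.3 = 168 mA

168 mA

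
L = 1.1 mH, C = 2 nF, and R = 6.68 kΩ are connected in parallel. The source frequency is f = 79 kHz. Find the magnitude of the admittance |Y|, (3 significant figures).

852 μS

ω = 2πf = 496400 rad/s
X_L = ωL = 546 Ω
X_C = 1/(ωC) = 1010 Ω
Parallel: admittances add. Y = 1/R + 1/(jωL) + jωC
Y = (0.000150 − j0.000839) S
|Y| = 0.000852 S → |Z| = 1/|Y| = 1170 Ω, ∠Z = −∠Y = 79.9°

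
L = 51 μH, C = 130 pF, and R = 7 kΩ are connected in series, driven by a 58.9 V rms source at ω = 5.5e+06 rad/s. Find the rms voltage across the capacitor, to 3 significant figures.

11.6 V

X_L = ωL = 280 Ω
X_C = 1/(ωC) = 1400 Ω
Net reactance X = X_L − X_C = -1120 Ω
Z = 7000 − j1120 Ω
|Z| = √(7000² + 1120²) = 7090 Ω
I = V/|Z| = 8.31 mA
V_C = I·|Z_C| = 0.00831 × 1400 = 11.6 V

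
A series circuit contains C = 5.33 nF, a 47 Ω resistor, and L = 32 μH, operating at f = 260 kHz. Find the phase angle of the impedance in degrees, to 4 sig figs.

-53.09°

ω = 2πf = 1.634e+06 rad/s
X_L = ωL = 52.28 Ω
X_C = 1/(ωC) = 114.8 Ω
Net reactance X = X_L − X_C = -62.57 Ω
Z = 47.00 − j62.57 Ω
|Z| = √(47.00² + 62.57²) = 78.26 Ω
∠Z = arctan(-62.57/47.00) = -53.09°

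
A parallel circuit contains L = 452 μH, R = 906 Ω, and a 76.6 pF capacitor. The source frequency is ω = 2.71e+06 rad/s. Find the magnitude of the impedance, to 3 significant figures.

X_L = ωL = 1220 Ω
X_C = 1/(ωC) = 4820 Ω
Parallel: admittances add. Y = 1/R + 1/(jωL) + jωC
Y = (0.00110 − j0.000609) S
|Y| = 0.00126 S → |Z| = 1/|Y| = 793 Ω, ∠Z = −∠Y = 28.9°

793 Ω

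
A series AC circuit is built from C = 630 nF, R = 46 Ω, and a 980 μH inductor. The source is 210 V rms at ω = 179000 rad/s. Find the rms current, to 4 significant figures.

1.215 A

X_L = ωL = 175.4 Ω
X_C = 1/(ωC) = 8.868 Ω
Net reactance X = X_L − X_C = 166.6 Ω
Z = 46.00 + j166.6 Ω
|Z| = √(46.00² + 166.6²) = 172.8 Ω
I = V/|Z| = 210/172.8 = 1.215 A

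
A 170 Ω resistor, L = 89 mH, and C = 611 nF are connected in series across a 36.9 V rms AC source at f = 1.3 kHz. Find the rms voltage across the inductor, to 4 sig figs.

ω = 2πf = 8168 rad/s
X_L = ωL = 727.0 Ω
X_C = 1/(ωC) = 200.4 Ω
Net reactance X = X_L − X_C = 526.6 Ω
Z = 170.0 + j526.6 Ω
|Z| = √(170.0² + 526.6²) = 553.4 Ω
I = V/|Z| = 66.68 mA
V_L = I·|Z_L| = 0.06668 × 727.0 = 48.48 V

48.48 V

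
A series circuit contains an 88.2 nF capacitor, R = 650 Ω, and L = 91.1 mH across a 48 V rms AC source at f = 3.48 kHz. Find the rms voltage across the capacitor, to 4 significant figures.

15.46 V

ω = 2πf = 21870 rad/s
X_L = ωL = 1992 Ω
X_C = 1/(ωC) = 518.5 Ω
Net reactance X = X_L − X_C = 1473 Ω
Z = 650.0 + j1473 Ω
|Z| = √(650.0² + 1473²) = 1610 Ω
I = V/|Z| = 29.81 mA
V_C = I·|Z_C| = 0.02981 × 518.5 = 15.46 V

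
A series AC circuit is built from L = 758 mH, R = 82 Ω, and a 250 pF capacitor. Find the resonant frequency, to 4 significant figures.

11.56 kHz

ω₀ = 1/√(LC) = 1/√(0.758 × 2.5e-10) = 72640 rad/s
f₀ = ω₀/(2π) = 11.56 kHz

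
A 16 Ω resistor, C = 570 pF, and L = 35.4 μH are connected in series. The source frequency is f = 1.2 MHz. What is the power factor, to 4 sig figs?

0.4235

ω = 2πf = 7.54e+06 rad/s
X_L = ωL = 266.9 Ω
X_C = 1/(ωC) = 232.7 Ω
Net reactance X = X_L − X_C = 34.23 Ω
Z = 16.00 + j34.23 Ω
|Z| = √(16.00² + 34.23²) = 37.78 Ω
∠Z = arctan(34.23/16.00) = 64.95°
cos φ = cos(64.95°) = 0.4235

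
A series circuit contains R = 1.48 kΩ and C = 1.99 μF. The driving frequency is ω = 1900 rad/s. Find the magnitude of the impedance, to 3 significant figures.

X_C = 1/(ωC) = 264 Ω
Z = 1480 − j264 Ω
|Z| = √(1480² + 264²) = 1500 Ω

1500 Ω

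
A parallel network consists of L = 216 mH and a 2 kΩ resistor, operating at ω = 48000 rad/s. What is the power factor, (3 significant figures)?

0.982

X_L = ωL = 10400 Ω
Parallel: admittances add. Y = 1/R + 1/(jωL)
Y = (0.000500 − j9.65e-05) S
|Y| = 0.000509 S → |Z| = 1/|Y| = 1960 Ω, ∠Z = −∠Y = 10.9°
cos φ = cos(10.9°) = 0.982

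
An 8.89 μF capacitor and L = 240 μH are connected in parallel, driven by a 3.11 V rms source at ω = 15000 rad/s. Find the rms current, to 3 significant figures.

X_L = ωL = 3.60 Ω
X_C = 1/(ωC) = 7.50 Ω
Parallel: admittances add. Y = 1/(jωL) + jωC
Y = (0 − j0.144) S
|Y| = 0.144 S → |Z| = 1/|Y| = 6.92 Ω, ∠Z = −∠Y = 90.0°
I = V/|Z| = 3.11/6.92 = 449 mA

449 mA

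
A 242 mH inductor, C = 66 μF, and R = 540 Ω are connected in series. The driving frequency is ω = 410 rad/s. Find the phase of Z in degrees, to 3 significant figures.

X_L = ωL = 99.2 Ω
X_C = 1/(ωC) = 37.0 Ω
Net reactance X = X_L − X_C = 62.3 Ω
Z = 540 + j62.3 Ω
|Z| = √(540² + 62.3²) = 544 Ω
∠Z = arctan(62.3/540) = 6.58°

6.58°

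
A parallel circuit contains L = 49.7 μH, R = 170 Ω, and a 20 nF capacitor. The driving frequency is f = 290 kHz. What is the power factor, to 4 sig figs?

ω = 2πf = 1.822e+06 rad/s
X_L = ωL = 90.56 Ω
X_C = 1/(ωC) = 27.44 Ω
Parallel: admittances add. Y = 1/R + 1/(jωL) + jωC
Y = (0.005882 + j0.02540) S
|Y| = 0.02607 S → |Z| = 1/|Y| = 38.35 Ω, ∠Z = −∠Y = -76.96°
cos φ = cos(-76.96°) = 0.2256

0.2256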